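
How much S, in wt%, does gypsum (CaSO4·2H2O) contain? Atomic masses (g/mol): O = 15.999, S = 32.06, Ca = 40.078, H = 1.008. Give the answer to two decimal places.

18.62 wt%

M(CaSO4·2H2O) = 172.164 g/mol.
S contributes 1 × 32.06 = 32.060 g per mole.
32.060/172.164 = 0.1862 → 18.62%.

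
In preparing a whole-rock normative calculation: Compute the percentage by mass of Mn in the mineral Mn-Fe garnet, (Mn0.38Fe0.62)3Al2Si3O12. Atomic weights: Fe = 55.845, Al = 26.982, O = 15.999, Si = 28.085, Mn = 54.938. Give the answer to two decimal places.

12.61 mass %

Molar mass of (Mn0.38Fe0.62)3Al2Si3O12: 1.14*54.938 + 1.86*55.845 + 2*26.982 + 3*28.085 + 12*15.999 = 496.708 g/mol.
Mass of Mn per formula unit: 1.14 × 54.938 = 62.629 g.
Weight fraction Mn = 62.629 / 496.708 = 0.1261.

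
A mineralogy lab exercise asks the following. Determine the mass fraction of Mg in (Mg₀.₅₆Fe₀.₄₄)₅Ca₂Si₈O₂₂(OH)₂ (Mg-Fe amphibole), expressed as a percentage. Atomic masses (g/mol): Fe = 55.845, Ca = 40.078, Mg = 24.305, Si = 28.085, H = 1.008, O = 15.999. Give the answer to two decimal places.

Formula mass = 2.80*24.305 + 2.20*55.845 + 2*40.078 + 8*28.085 + 24*15.999 + 2*1.008 = 881.741 g/mol, of which 68.054 g is Mg.
So Mg makes up 68.054/881.741 = 0.0772 of the mass, i.e. 7.72%.

7.72 mass %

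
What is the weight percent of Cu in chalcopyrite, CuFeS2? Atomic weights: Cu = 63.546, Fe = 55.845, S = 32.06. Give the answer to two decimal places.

M(CuFeS2) = 183.511 g/mol.
Cu contributes 1 × 63.546 = 63.546 g per mole.
63.546/183.511 = 0.3463 → 34.63%.

34.63 weight percent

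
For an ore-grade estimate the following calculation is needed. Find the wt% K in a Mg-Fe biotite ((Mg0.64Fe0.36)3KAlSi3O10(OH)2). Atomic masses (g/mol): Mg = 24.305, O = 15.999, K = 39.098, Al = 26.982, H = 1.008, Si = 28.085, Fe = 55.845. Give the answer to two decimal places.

8.66 wt%

M((Mg0.64Fe0.36)3KAlSi3O10(OH)2) = 451.317 g/mol.
K contributes 1 × 39.098 = 39.098 g per mole.
39.098/451.317 = 0.0866 → 8.66%.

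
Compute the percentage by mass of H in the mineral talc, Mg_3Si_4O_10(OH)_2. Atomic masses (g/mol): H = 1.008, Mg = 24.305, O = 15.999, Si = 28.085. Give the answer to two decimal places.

Formula mass = 3·24.305 + 4·28.085 + 12·15.999 + 2·1.008 = 379.259 g/mol, of which 2.016 g is H.
So H makes up 2.016/379.259 = 0.0053 of the mass, i.e. 0.53%.

0.53 weight percent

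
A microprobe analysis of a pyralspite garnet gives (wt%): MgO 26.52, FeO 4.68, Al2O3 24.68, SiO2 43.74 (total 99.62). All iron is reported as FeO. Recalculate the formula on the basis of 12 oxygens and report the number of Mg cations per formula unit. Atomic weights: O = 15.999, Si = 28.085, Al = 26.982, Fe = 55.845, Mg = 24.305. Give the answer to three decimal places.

26.52 wt% MgO ÷ 40.304 g/mol = 0.65800 mol, giving 0.65800 Mg and 0.65800 O.
4.68 wt% FeO ÷ 71.844 g/mol = 0.06514 mol, giving 0.06514 Fe and 0.06514 O.
24.68 wt% Al2O3 ÷ 101.961 g/mol = 0.24205 mol, giving 0.48410 Al and 0.72615 O.
43.74 wt% SiO2 ÷ 60.083 g/mol = 0.72799 mol, giving 0.72799 Si and 1.45598 O.
Oxygen sums to 2.90527; scaling by 12/2.90527 = 4.13043 puts the formula on 12 O.
Mg: 0.65800 × 4.13043 = 2.718 atoms per formula unit.

2.718 Mg apfu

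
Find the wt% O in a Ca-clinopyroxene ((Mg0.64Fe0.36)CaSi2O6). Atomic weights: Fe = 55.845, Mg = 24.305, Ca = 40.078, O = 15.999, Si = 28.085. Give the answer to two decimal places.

42.12 weight percent

Formula mass = 0.64×24.305 + 0.36×55.845 + 1×40.078 + 2×28.085 + 6×15.999 = 227.901 g/mol, of which 95.994 g is O.
So O makes up 95.994/227.901 = 0.4212 of the mass, i.e. 42.12%.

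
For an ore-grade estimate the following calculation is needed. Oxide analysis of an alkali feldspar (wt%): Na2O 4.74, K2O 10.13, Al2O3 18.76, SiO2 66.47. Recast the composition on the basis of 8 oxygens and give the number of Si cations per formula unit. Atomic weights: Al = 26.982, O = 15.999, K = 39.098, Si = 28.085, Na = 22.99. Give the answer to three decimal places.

3.002 Si apfu

Na2O (M=61.979): mol = 0.07648; Na = 0.15296, O = 0.07648.
K2O (M=94.195): mol = 0.10754; K = 0.21508, O = 0.10754.
Al2O3 (M=101.961): mol = 0.18399; Al = 0.36798, O = 0.55197.
SiO2 (M=60.083): mol = 1.10630; Si = 1.10630, O = 2.21260.
ΣO = 2.94859; factor = 8/ΣO = 2.71316.
Si apfu = 1.10630 × 2.71316 = 3.002.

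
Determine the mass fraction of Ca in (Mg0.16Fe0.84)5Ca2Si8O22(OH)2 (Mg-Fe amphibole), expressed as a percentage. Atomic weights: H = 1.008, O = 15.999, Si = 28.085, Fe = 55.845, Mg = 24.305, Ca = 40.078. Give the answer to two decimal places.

8.48 wt%

Formula mass = 0.80·24.305 + 4.20·55.845 + 2·40.078 + 8·28.085 + 24·15.999 + 2·1.008 = 944.821 g/mol, of which 80.156 g is Ca.
So Ca makes up 80.156/944.821 = 0.0848 of the mass, i.e. 8.48%.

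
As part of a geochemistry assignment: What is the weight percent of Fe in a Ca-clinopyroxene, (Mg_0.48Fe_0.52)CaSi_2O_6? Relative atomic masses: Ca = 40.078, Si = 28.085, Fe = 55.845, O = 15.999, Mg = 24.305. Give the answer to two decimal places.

Molar mass of (Mg_0.48Fe_0.52)CaSi_2O_6: 0.48·24.305 + 0.52·55.845 + 1·40.078 + 2·28.085 + 6·15.999 = 232.948 g/mol.
Mass of Fe per formula unit: 0.52 × 55.845 = 29.039 g.
Weight fraction Fe = 29.039 / 232.948 = 0.1247.

12.47 weight percent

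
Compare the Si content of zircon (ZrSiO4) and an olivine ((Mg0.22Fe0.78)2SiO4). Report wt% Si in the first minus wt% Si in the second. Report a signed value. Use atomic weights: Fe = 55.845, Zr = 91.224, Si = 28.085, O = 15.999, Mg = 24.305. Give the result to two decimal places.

0.53 percentage points

Si in ZrSiO4: molar mass 183.305 g/mol; 1×28.085 = 28.085 g → 15.32 wt%.
Si in (Mg0.22Fe0.78)2SiO4: molar mass 189.893 g/mol; 1×28.085 = 28.085 g → 14.79 wt%.
Difference = 15.32 − 14.79 = 0.53 percentage points.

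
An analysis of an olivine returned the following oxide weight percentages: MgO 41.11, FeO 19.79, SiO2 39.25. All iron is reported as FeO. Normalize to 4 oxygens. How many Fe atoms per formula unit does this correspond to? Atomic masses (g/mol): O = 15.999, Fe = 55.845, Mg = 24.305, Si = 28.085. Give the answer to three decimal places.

0.423 Fe apfu

MgO: 41.11/40.304 = 1.02000 mol → 1.02000 mol Mg, 1.02000 mol O.
FeO: 19.79/71.844 = 0.27546 mol → 0.27546 mol Fe, 0.27546 mol O.
SiO2: 39.25/60.083 = 0.65326 mol → 0.65326 mol Si, 1.30652 mol O.
Total oxygen = 2.60198 mol. Normalization factor = 4/2.60198 = 1.53729.
Fe per 4 O = 0.27546 × 1.53729 = 0.423.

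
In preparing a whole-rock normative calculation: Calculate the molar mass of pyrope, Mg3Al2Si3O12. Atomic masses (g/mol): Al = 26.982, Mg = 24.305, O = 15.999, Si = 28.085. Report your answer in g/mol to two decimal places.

M = 3*24.305 + 2*26.982 + 3*28.085 + 12*15.999

403.12 g/mol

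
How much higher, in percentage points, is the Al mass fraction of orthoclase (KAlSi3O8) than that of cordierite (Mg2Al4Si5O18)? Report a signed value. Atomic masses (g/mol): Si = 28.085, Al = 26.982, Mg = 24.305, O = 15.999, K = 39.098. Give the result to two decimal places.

M(KAlSi3O8) = 278.327 g/mol, so wt% Al = 26.982/278.327 × 100 = 9.69%.
M(Mg2Al4Si5O18) = 584.945 g/mol, so wt% Al = 107.928/584.945 × 100 = 18.45%.
9.69 − 18.45 = -8.76 pp.

-8.76 percentage points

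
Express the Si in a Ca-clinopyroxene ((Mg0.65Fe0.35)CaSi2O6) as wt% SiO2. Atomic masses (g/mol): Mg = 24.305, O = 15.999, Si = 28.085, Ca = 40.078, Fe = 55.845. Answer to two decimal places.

52.80 wt%

Molar mass of (Mg0.65Fe0.35)CaSi2O6 = 0.65×24.305 + 0.35×55.845 + 1×40.078 + 2×28.085 + 6×15.999 = 227.586 g/mol.
Each formula unit contains 2 Si, equivalent to 2/1 = 2.0000 mol SiO2.
M(SiO2) = 1×28.085 + 2×15.999 = 60.083 g/mol.
Mass of SiO2 per formula unit = 2.0000 × 60.083 = 120.166 g.
SiO2 wt% = 120.166 / 227.586 × 100 = 52.80%.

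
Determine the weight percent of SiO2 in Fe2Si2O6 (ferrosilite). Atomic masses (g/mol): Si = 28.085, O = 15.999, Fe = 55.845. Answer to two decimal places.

Molar mass of Fe2Si2O6 = 2*55.845 + 2*28.085 + 6*15.999 = 263.854 g/mol.
Each formula unit contains 2 Si, equivalent to 2/1 = 2.0000 mol SiO2.
M(SiO2) = 1×28.085 + 2×15.999 = 60.083 g/mol.
Mass of SiO2 per formula unit = 2.0000 × 60.083 = 120.166 g.
SiO2 wt% = 120.166 / 263.854 × 100 = 45.54%.

45.54 wt%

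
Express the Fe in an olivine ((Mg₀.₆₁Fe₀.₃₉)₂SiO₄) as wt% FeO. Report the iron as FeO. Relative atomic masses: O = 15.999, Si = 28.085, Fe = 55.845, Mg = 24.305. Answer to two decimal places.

33.90 wt%

M((Mg₀.₆₁Fe₀.₃₉)₂SiO₄) = 165.292 g/mol; M(FeO) = 71.844 g/mol.
Moles FeO per formula unit = 0.78 Fe ÷ 1 = 0.7800.
FeO fraction = (0.7800 × 71.844) / 165.292 = 56.038/165.292 = 0.3390.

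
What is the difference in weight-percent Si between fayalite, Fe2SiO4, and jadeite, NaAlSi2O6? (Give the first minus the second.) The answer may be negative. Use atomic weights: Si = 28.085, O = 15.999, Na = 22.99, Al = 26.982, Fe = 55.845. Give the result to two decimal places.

-14.01 percentage points

Si in Fe2SiO4: molar mass 203.771 g/mol; 1×28.085 = 28.085 g → 13.78 wt%.
Si in NaAlSi2O6: molar mass 202.136 g/mol; 2×28.085 = 56.170 g → 27.79 wt%.
Difference = 13.78 − 27.79 = -14.01 percentage points.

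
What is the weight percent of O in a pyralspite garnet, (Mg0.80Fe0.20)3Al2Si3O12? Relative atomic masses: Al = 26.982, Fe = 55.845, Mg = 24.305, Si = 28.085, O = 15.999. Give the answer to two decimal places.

45.49 mass %

Formula mass = 2.40*24.305 + 0.60*55.845 + 2*26.982 + 3*28.085 + 12*15.999 = 422.046 g/mol, of which 191.988 g is O.
So O makes up 191.988/422.046 = 0.4549 of the mass, i.e. 45.49%.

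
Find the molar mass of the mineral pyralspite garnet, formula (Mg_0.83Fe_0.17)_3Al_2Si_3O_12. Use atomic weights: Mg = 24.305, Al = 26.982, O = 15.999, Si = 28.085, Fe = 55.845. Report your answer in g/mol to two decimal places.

M = 2.49(24.305) + 0.51(55.845) + 2(26.982) + 3(28.085) + 12(15.999)

419.21 g/mol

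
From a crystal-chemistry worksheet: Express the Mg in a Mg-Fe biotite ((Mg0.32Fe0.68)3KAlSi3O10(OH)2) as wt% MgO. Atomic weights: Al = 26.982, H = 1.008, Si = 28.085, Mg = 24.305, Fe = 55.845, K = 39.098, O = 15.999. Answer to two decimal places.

Formula mass = 481.596 g/mol.
0.96 Mg → 0.9600 mol MgO per formula unit; M(MgO) = 40.304, so MgO mass = 38.692 g.
38.692/481.596 × 100 = 8.03 wt%.

8.03 wt%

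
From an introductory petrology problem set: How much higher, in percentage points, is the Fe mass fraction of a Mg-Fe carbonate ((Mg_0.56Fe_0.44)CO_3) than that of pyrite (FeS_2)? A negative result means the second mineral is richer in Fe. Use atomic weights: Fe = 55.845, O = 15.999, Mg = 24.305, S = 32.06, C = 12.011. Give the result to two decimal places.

First mineral: 24.572 g Fe in 98.191 g formula = 25.02 wt% Fe.
Second mineral: 55.845 g Fe in 119.965 g formula = 46.55 wt% Fe.
25.02% − 46.55% gives a difference of -21.53 percentage points.

-21.53 percentage points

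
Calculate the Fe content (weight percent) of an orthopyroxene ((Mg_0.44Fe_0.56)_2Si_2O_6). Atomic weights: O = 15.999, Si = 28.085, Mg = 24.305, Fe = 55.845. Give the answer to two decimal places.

26.49 weight percent

Formula mass = 0.88·24.305 + 1.12·55.845 + 2·28.085 + 6·15.999 = 236.099 g/mol, of which 62.546 g is Fe.
So Fe makes up 62.546/236.099 = 0.2649 of the mass, i.e. 26.49%.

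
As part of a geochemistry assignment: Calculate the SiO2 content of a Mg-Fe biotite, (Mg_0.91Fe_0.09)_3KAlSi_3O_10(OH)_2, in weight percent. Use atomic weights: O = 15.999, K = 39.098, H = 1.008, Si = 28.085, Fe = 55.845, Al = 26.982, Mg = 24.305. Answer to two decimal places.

M((Mg_0.91Fe_0.09)_3KAlSi_3O_10(OH)_2) = 425.770 g/mol; M(SiO2) = 60.083 g/mol.
Moles SiO2 per formula unit = 3 Si ÷ 1 = 3.0000.
SiO2 fraction = (3.0000 × 60.083) / 425.770 = 180.249/425.770 = 0.4233.

42.33 wt%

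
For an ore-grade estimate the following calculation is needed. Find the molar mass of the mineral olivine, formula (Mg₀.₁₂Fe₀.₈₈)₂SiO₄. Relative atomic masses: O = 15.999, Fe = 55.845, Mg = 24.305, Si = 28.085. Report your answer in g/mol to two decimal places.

Mg: 0.24 × 24.305 = 5.8332
Fe: 1.76 × 55.845 = 98.2872
Si: 1 × 28.085 = 28.0850
O: 4 × 15.999 = 63.9960
Summing the contributions gives the formula mass.

196.20 g/mol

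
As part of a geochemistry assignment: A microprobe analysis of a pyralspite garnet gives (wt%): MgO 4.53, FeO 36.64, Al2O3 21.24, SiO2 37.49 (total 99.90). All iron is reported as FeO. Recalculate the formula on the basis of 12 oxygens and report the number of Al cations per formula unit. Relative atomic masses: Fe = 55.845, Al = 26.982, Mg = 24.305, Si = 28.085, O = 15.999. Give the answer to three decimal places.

2.004 Al apfu

4.53 wt% MgO ÷ 40.304 g/mol = 0.11240 mol, giving 0.11240 Mg and 0.11240 O.
36.64 wt% FeO ÷ 71.844 g/mol = 0.50999 mol, giving 0.50999 Fe and 0.50999 O.
21.24 wt% Al2O3 ÷ 101.961 g/mol = 0.20831 mol, giving 0.41662 Al and 0.62493 O.
37.49 wt% SiO2 ÷ 60.083 g/mol = 0.62397 mol, giving 0.62397 Si and 1.24794 O.
Oxygen sums to 2.49526; scaling by 12/2.49526 = 4.80912 puts the formula on 12 O.
Al: 0.41662 × 4.80912 = 2.004 atoms per formula unit.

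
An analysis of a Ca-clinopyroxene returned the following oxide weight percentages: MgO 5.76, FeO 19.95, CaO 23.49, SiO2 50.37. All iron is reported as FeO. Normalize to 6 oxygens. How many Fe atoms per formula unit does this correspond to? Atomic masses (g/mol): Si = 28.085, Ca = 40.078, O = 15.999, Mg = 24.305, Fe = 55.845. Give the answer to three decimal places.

0.662 Fe apfu

5.76 wt% MgO ÷ 40.304 g/mol = 0.14291 mol, giving 0.14291 Mg and 0.14291 O.
19.95 wt% FeO ÷ 71.844 g/mol = 0.27768 mol, giving 0.27768 Fe and 0.27768 O.
23.49 wt% CaO ÷ 56.077 g/mol = 0.41889 mol, giving 0.41889 Ca and 0.41889 O.
50.37 wt% SiO2 ÷ 60.083 g/mol = 0.83834 mol, giving 0.83834 Si and 1.67668 O.
Oxygen sums to 2.51616; scaling by 6/2.51616 = 2.38459 puts the formula on 6 O.
Fe: 0.27768 × 2.38459 = 0.662 atoms per formula unit.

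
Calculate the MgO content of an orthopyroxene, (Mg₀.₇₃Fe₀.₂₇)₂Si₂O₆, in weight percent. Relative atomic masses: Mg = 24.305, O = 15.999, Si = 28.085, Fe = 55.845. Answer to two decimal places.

27.02 wt%

Formula mass = 217.806 g/mol.
1.46 Mg → 1.4600 mol MgO per formula unit; M(MgO) = 40.304, so MgO mass = 58.844 g.
58.844/217.806 × 100 = 27.02 wt%.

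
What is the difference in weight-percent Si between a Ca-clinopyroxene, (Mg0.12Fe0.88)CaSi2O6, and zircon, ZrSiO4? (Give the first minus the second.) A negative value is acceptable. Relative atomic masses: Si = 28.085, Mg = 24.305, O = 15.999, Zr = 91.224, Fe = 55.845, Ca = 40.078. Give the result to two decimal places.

Si in (Mg0.12Fe0.88)CaSi2O6: molar mass 244.302 g/mol; 2×28.085 = 56.170 g → 22.99 wt%.
Si in ZrSiO4: molar mass 183.305 g/mol; 1×28.085 = 28.085 g → 15.32 wt%.
Difference = 22.99 − 15.32 = 7.67 percentage points.

7.67 percentage points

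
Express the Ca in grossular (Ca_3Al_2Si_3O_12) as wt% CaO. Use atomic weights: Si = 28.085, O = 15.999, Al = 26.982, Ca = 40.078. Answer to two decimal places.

37.35 wt%

Formula mass = 450.441 g/mol.
3 Ca → 3.0000 mol CaO per formula unit; M(CaO) = 56.077, so CaO mass = 168.231 g.
168.231/450.441 × 100 = 37.35 wt%.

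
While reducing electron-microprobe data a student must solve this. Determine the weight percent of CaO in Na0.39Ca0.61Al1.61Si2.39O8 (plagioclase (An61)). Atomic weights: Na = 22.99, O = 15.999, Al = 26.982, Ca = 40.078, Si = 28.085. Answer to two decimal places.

12.58 wt%

Molar mass of Na0.39Ca0.61Al1.61Si2.39O8 = 0.39·22.99 + 0.61·40.078 + 1.61·26.982 + 2.39·28.085 + 8·15.999 = 271.970 g/mol.
Each formula unit contains 0.61 Ca, equivalent to 0.61/1 = 0.6100 mol CaO.
M(CaO) = 1×40.078 + 1×15.999 = 56.077 g/mol.
Mass of CaO per formula unit = 0.6100 × 56.077 = 34.207 g.
CaO wt% = 34.207 / 271.970 × 100 = 12.58%.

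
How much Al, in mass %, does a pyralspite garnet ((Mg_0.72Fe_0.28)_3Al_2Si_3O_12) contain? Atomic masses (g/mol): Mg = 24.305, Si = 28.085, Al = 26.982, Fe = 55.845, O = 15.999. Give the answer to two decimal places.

12.56 mass %

M((Mg_0.72Fe_0.28)_3Al_2Si_3O_12) = 429.616 g/mol.
Al contributes 2 × 26.982 = 53.964 g per mole.
53.964/429.616 = 0.1256 → 12.56%.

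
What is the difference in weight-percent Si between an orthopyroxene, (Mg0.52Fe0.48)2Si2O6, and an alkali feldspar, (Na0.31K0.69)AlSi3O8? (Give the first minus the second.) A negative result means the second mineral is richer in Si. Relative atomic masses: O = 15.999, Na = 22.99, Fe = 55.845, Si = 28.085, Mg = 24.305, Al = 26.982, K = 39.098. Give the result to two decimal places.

-6.51 percentage points

Si in (Mg0.52Fe0.48)2Si2O6: molar mass 231.052 g/mol; 2×28.085 = 56.170 g → 24.31 wt%.
Si in (Na0.31K0.69)AlSi3O8: molar mass 273.334 g/mol; 3×28.085 = 84.255 g → 30.82 wt%.
Difference = 24.31 − 30.82 = -6.51 percentage points.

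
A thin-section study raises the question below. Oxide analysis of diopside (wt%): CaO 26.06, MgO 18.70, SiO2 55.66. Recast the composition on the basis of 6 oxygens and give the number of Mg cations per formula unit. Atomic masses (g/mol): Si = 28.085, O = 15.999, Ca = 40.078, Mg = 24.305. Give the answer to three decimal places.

1.001 Mg apfu

26.06 wt% CaO ÷ 56.077 g/mol = 0.46472 mol, giving 0.46472 Ca and 0.46472 O.
18.70 wt% MgO ÷ 40.304 g/mol = 0.46397 mol, giving 0.46397 Mg and 0.46397 O.
55.66 wt% SiO2 ÷ 60.083 g/mol = 0.92639 mol, giving 0.92639 Si and 1.85278 O.
Oxygen sums to 2.78147; scaling by 6/2.78147 = 2.15713 puts the formula on 6 O.
Mg: 0.46397 × 2.15713 = 1.001 atoms per formula unit.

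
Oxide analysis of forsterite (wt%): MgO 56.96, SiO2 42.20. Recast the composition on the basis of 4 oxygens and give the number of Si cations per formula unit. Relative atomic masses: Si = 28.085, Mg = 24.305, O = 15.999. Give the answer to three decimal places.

MgO: 56.96/40.304 = 1.41326 mol → 1.41326 mol Mg, 1.41326 mol O.
SiO2: 42.20/60.083 = 0.70236 mol → 0.70236 mol Si, 1.40472 mol O.
Total oxygen = 2.81798 mol. Normalization factor = 4/2.81798 = 1.41946.
Si per 4 O = 0.70236 × 1.41946 = 0.997.

0.997 Si apfu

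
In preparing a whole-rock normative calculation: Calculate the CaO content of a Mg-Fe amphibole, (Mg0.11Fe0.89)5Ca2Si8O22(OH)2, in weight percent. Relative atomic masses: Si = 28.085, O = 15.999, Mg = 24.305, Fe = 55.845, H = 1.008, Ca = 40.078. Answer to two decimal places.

Molar mass of (Mg0.11Fe0.89)5Ca2Si8O22(OH)2 = 0.55*24.305 + 4.45*55.845 + 2*40.078 + 8*28.085 + 24*15.999 + 2*1.008 = 952.706 g/mol.
Each formula unit contains 2 Ca, equivalent to 2/1 = 2.0000 mol CaO.
M(CaO) = 1×40.078 + 1×15.999 = 56.077 g/mol.
Mass of CaO per formula unit = 2.0000 × 56.077 = 112.154 g.
CaO wt% = 112.154 / 952.706 × 100 = 11.77%.

11.77 wt%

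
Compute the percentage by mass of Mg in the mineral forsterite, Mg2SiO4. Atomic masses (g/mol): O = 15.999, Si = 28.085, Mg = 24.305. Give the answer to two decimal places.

34.55 wt%

Molar mass of Mg2SiO4: 2·24.305 + 1·28.085 + 4·15.999 = 140.691 g/mol.
Mass of Mg per formula unit: 2 × 24.305 = 48.610 g.
Weight fraction Mg = 48.610 / 140.691 = 0.3455.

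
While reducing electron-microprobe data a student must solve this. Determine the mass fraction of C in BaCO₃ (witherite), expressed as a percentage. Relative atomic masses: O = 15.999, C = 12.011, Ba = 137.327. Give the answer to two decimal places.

M(BaCO₃) = 197.335 g/mol.
C contributes 1 × 12.011 = 12.011 g per mole.
12.011/197.335 = 0.0609 → 6.09%.

6.09 weight percent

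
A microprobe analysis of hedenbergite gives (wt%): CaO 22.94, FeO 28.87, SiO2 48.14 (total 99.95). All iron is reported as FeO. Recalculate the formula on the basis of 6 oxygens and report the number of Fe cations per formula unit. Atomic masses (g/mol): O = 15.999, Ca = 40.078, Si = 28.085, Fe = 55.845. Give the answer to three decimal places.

0.999 Fe apfu

22.94 wt% CaO ÷ 56.077 g/mol = 0.40908 mol, giving 0.40908 Ca and 0.40908 O.
28.87 wt% FeO ÷ 71.844 g/mol = 0.40184 mol, giving 0.40184 Fe and 0.40184 O.
48.14 wt% SiO2 ÷ 60.083 g/mol = 0.80122 mol, giving 0.80122 Si and 1.60244 O.
Oxygen sums to 2.41336; scaling by 6/2.41336 = 2.48616 puts the formula on 6 O.
Fe: 0.40184 × 2.48616 = 0.999 atoms per formula unit.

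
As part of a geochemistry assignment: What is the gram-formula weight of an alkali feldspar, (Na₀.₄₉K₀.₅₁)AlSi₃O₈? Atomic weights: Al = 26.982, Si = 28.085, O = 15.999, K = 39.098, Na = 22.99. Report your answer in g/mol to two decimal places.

270.43 g/mol

The formula mass is the sum 0.49*22.99 + 0.51*39.098 + 1*26.982 + 3*28.085 + 8*15.999.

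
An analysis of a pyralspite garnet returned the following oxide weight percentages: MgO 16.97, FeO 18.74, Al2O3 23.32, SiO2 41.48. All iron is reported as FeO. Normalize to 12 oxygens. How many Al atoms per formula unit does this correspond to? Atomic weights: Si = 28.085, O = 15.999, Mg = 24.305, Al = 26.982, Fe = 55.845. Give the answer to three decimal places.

16.97 wt% MgO ÷ 40.304 g/mol = 0.42105 mol, giving 0.42105 Mg and 0.42105 O.
18.74 wt% FeO ÷ 71.844 g/mol = 0.26084 mol, giving 0.26084 Fe and 0.26084 O.
23.32 wt% Al2O3 ÷ 101.961 g/mol = 0.22871 mol, giving 0.45742 Al and 0.68613 O.
41.48 wt% SiO2 ÷ 60.083 g/mol = 0.69038 mol, giving 0.69038 Si and 1.38076 O.
Oxygen sums to 2.74878; scaling by 12/2.74878 = 4.36557 puts the formula on 12 O.
Al: 0.45742 × 4.36557 = 1.997 atoms per formula unit.

1.997 Al apfu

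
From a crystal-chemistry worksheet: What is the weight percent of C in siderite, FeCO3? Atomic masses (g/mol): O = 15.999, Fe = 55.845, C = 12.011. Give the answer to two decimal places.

Formula mass = 1·55.845 + 1·12.011 + 3·15.999 = 115.853 g/mol, of which 12.011 g is C.
So C makes up 12.011/115.853 = 0.1037 of the mass, i.e. 10.37%.

10.37 weight percent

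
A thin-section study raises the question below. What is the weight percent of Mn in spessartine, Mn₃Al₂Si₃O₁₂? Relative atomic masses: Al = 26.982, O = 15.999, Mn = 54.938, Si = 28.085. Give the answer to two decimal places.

Formula mass = 3×54.938 + 2×26.982 + 3×28.085 + 12×15.999 = 495.021 g/mol, of which 164.814 g is Mn.
So Mn makes up 164.814/495.021 = 0.3329 of the mass, i.e. 33.29%.

33.29 wt%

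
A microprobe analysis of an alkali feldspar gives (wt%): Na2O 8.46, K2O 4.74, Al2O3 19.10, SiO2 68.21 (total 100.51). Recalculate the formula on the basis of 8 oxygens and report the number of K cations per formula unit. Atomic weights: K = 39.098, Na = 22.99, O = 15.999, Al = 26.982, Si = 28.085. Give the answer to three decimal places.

Na2O: 8.46/61.979 = 0.13650 mol → 0.27300 mol Na, 0.13650 mol O.
K2O: 4.74/94.195 = 0.05032 mol → 0.10064 mol K, 0.05032 mol O.
Al2O3: 19.10/101.961 = 0.18733 mol → 0.37466 mol Al, 0.56199 mol O.
SiO2: 68.21/60.083 = 1.13526 mol → 1.13526 mol Si, 2.27052 mol O.
Total oxygen = 3.01933 mol. Normalization factor = 8/3.01933 = 2.64959.
K per 8 O = 0.10064 × 2.64959 = 0.267.

0.267 K apfu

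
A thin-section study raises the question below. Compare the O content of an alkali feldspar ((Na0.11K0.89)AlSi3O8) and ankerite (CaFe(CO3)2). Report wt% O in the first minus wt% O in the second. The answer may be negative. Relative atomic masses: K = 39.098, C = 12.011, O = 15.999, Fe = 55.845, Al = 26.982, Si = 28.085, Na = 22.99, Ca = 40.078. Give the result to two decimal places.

First mineral: 127.992 g O in 276.555 g formula = 46.28 wt% O.
Second mineral: 95.994 g O in 215.939 g formula = 44.45 wt% O.
46.28% − 44.45% gives a difference of 1.83 percentage points.

1.83 percentage points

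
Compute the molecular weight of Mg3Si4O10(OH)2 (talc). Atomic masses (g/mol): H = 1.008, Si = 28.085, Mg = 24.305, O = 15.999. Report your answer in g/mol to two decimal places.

379.26 g/mol

The formula mass is the sum 3×24.305 + 4×28.085 + 12×15.999 + 2×1.008.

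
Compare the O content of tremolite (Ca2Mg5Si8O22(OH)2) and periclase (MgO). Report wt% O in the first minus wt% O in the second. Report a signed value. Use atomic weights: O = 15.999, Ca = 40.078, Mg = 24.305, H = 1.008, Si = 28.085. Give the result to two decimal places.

M(Ca2Mg5Si8O22(OH)2) = 812.353 g/mol, so wt% O = 383.976/812.353 × 100 = 47.27%.
M(MgO) = 40.304 g/mol, so wt% O = 15.999/40.304 × 100 = 39.70%.
47.27 − 39.70 = 7.57 pp.

7.57 percentage points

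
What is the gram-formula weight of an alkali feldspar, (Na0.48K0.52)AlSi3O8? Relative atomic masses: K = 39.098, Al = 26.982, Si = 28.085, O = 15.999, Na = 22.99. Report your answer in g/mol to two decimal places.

The formula mass is the sum 0.48*22.99 + 0.52*39.098 + 1*26.982 + 3*28.085 + 8*15.999.

270.60 g/mol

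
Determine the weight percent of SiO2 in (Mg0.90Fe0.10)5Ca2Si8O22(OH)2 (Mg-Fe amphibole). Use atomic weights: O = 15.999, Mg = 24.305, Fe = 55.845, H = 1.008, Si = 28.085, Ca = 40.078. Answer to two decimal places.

Formula mass = 828.123 g/mol.
8 Si → 8.0000 mol SiO2 per formula unit; M(SiO2) = 60.083, so SiO2 mass = 480.664 g.
480.664/828.123 × 100 = 58.04 wt%.

58.04 wt%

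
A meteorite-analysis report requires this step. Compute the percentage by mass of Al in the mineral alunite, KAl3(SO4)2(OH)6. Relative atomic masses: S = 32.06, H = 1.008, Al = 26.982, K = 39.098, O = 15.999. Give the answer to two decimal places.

19.54 wt%

Formula mass = 1·39.098 + 3·26.982 + 2·32.06 + 14·15.999 + 6·1.008 = 414.198 g/mol, of which 80.946 g is Al.
So Al makes up 80.946/414.198 = 0.1954 of the mass, i.e. 19.54%.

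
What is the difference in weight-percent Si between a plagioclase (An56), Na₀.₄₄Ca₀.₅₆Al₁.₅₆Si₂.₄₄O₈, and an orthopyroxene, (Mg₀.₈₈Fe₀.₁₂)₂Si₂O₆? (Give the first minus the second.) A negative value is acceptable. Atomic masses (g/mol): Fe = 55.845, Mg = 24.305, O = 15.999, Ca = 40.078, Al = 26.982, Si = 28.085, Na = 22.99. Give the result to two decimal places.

Si in Na₀.₄₄Ca₀.₅₆Al₁.₅₆Si₂.₄₄O₈: molar mass 271.171 g/mol; 2.44×28.085 = 68.527 g → 25.27 wt%.
Si in (Mg₀.₈₈Fe₀.₁₂)₂Si₂O₆: molar mass 208.344 g/mol; 2×28.085 = 56.170 g → 26.96 wt%.
Difference = 25.27 − 26.96 = -1.69 percentage points.

-1.69 percentage points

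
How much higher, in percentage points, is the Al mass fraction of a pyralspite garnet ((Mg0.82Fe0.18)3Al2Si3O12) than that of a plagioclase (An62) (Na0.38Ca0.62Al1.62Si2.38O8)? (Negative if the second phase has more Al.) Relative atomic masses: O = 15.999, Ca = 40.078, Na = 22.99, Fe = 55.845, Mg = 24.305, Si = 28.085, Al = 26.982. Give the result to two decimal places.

First mineral: 53.964 g Al in 420.154 g formula = 12.84 wt% Al.
Second mineral: 43.711 g Al in 272.130 g formula = 16.06 wt% Al.
12.84% − 16.06% gives a difference of -3.22 percentage points.

-3.22 percentage points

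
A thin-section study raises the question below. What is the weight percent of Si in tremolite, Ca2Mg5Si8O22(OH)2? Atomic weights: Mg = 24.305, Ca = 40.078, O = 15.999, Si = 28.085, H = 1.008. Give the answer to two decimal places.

Molar mass of Ca2Mg5Si8O22(OH)2: 2·40.078 + 5·24.305 + 8·28.085 + 24·15.999 + 2·1.008 = 812.353 g/mol.
Mass of Si per formula unit: 8 × 28.085 = 224.680 g.
Weight fraction Si = 224.680 / 812.353 = 0.2766.

27.66 wt%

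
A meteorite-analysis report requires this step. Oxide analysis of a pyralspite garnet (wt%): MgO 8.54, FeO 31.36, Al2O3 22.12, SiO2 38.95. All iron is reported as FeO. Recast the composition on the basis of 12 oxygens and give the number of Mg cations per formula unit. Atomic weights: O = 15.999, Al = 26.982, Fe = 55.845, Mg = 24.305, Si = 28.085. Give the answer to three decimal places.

0.980 Mg apfu

8.54 wt% MgO ÷ 40.304 g/mol = 0.21189 mol, giving 0.21189 Mg and 0.21189 O.
31.36 wt% FeO ÷ 71.844 g/mol = 0.43650 mol, giving 0.43650 Fe and 0.43650 O.
22.12 wt% Al2O3 ÷ 101.961 g/mol = 0.21695 mol, giving 0.43390 Al and 0.65085 O.
38.95 wt% SiO2 ÷ 60.083 g/mol = 0.64827 mol, giving 0.64827 Si and 1.29654 O.
Oxygen sums to 2.59578; scaling by 12/2.59578 = 4.62289 puts the formula on 12 O.
Mg: 0.21189 × 4.62289 = 0.980 atoms per formula unit.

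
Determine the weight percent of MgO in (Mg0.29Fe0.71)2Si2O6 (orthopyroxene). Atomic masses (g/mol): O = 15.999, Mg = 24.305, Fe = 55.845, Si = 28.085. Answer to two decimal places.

9.52 wt%

Molar mass of (Mg0.29Fe0.71)2Si2O6 = 0.58·24.305 + 1.42·55.845 + 2·28.085 + 6·15.999 = 245.561 g/mol.
Each formula unit contains 0.58 Mg, equivalent to 0.58/1 = 0.5800 mol MgO.
M(MgO) = 1×24.305 + 1×15.999 = 40.304 g/mol.
Mass of MgO per formula unit = 0.5800 × 40.304 = 23.376 g.
MgO wt% = 23.376 / 245.561 × 100 = 9.52%.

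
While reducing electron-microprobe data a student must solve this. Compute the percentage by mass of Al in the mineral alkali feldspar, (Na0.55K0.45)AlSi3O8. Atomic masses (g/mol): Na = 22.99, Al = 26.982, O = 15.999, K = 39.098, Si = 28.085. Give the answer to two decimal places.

10.01 mass %

Formula mass = 0.55*22.99 + 0.45*39.098 + 1*26.982 + 3*28.085 + 8*15.999 = 269.468 g/mol, of which 26.982 g is Al.
So Al makes up 26.982/269.468 = 0.1001 of the mass, i.e. 10.01%.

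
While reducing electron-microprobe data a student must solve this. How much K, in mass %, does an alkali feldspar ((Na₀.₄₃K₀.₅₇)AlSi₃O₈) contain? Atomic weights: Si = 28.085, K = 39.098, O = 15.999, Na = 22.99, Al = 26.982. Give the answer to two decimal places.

Formula mass = 0.43×22.99 + 0.57×39.098 + 1×26.982 + 3×28.085 + 8×15.999 = 271.401 g/mol, of which 22.286 g is K.
So K makes up 22.286/271.401 = 0.0821 of the mass, i.e. 8.21%.

8.21 mass %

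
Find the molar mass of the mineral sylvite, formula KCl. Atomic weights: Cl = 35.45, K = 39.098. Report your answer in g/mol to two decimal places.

The formula mass is the sum 1·39.098 + 1·35.45.

74.55 g/mol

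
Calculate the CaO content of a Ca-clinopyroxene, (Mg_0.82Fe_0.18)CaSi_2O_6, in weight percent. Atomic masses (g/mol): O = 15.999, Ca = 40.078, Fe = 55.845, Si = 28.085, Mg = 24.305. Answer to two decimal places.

25.23 wt%

Formula mass = 222.224 g/mol.
1 Ca → 1.0000 mol CaO per formula unit; M(CaO) = 56.077, so CaO mass = 56.077 g.
56.077/222.224 × 100 = 25.23 wt%.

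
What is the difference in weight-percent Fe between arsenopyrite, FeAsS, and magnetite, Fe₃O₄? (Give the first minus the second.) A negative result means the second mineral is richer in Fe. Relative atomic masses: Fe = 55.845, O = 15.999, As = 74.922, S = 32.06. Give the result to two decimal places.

Fe in FeAsS: molar mass 162.827 g/mol; 1×55.845 = 55.845 g → 34.30 wt%.
Fe in Fe₃O₄: molar mass 231.531 g/mol; 3×55.845 = 167.535 g → 72.36 wt%.
Difference = 34.30 − 72.36 = -38.06 percentage points.

-38.06 percentage points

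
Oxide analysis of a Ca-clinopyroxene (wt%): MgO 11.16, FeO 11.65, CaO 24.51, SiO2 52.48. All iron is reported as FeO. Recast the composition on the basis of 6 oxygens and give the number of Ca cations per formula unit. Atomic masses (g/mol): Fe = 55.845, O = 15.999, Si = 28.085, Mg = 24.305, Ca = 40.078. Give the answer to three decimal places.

11.16 wt% MgO ÷ 40.304 g/mol = 0.27690 mol, giving 0.27690 Mg and 0.27690 O.
11.65 wt% FeO ÷ 71.844 g/mol = 0.16216 mol, giving 0.16216 Fe and 0.16216 O.
24.51 wt% CaO ÷ 56.077 g/mol = 0.43708 mol, giving 0.43708 Ca and 0.43708 O.
52.48 wt% SiO2 ÷ 60.083 g/mol = 0.87346 mol, giving 0.87346 Si and 1.74692 O.
Oxygen sums to 2.62306; scaling by 6/2.62306 = 2.28740 puts the formula on 6 O.
Ca: 0.43708 × 2.28740 = 1.000 atoms per formula unit.

1.000 Ca apfu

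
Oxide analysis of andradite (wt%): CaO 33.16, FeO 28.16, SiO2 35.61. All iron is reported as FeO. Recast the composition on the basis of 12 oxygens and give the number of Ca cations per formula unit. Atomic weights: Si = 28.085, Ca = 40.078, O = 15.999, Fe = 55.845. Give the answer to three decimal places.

3.272 Ca apfu

CaO (M=56.077): mol = 0.59133; Ca = 0.59133, O = 0.59133.
FeO (M=71.844): mol = 0.39196; Fe = 0.39196, O = 0.39196.
SiO2 (M=60.083): mol = 0.59268; Si = 0.59268, O = 1.18536.
ΣO = 2.16865; factor = 12/ΣO = 5.53340.
Ca apfu = 0.59133 × 5.53340 = 3.272.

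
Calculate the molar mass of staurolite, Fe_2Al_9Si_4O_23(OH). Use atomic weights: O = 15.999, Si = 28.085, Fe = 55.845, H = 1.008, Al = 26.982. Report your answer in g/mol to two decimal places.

The formula mass is the sum 2·55.845 + 9·26.982 + 4·28.085 + 24·15.999 + 1·1.008.

851.85 g/mol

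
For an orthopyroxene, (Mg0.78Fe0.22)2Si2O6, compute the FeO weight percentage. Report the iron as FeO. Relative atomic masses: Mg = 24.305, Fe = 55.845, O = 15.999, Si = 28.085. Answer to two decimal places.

14.73 wt%

Molar mass of (Mg0.78Fe0.22)2Si2O6 = 1.56*24.305 + 0.44*55.845 + 2*28.085 + 6*15.999 = 214.652 g/mol.
Each formula unit contains 0.44 Fe, equivalent to 0.44/1 = 0.4400 mol FeO.
M(FeO) = 1×55.845 + 1×15.999 = 71.844 g/mol.
Mass of FeO per formula unit = 0.4400 × 71.844 = 31.611 g.
FeO wt% = 31.611 / 214.652 × 100 = 14.73%.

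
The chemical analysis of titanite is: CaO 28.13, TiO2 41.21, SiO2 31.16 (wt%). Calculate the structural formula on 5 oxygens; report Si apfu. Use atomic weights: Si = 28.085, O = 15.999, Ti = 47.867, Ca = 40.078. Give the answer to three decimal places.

1.009 Si apfu

CaO (M=56.077): mol = 0.50163; Ca = 0.50163, O = 0.50163.
TiO2 (M=79.865): mol = 0.51600; Ti = 0.51600, O = 1.03200.
SiO2 (M=60.083): mol = 0.51862; Si = 0.51862, O = 1.03724.
ΣO = 2.57087; factor = 5/ΣO = 1.94487.
Si apfu = 0.51862 × 1.94487 = 1.009.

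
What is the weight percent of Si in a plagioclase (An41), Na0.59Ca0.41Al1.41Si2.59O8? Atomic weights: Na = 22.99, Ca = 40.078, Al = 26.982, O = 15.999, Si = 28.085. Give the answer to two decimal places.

M(Na0.59Ca0.41Al1.41Si2.59O8) = 268.773 g/mol.
Si contributes 2.59 × 28.085 = 72.740 g per mole.
72.740/268.773 = 0.2706 → 27.06%.

27.06 weight percent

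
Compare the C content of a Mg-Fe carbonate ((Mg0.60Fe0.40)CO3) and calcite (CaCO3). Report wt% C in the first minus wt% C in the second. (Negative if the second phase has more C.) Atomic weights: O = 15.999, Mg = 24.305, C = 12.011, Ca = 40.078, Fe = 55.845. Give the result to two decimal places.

0.39 percentage points

C in (Mg0.60Fe0.40)CO3: molar mass 96.929 g/mol; 1×12.011 = 12.011 g → 12.39 wt%.
C in CaCO3: molar mass 100.086 g/mol; 1×12.011 = 12.011 g → 12.00 wt%.
Difference = 12.39 − 12.00 = 0.39 percentage points.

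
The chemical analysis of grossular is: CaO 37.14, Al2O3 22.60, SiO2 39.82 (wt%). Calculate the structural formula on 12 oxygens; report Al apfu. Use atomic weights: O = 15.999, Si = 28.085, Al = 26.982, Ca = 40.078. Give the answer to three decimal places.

2.005 Al apfu

CaO: 37.14/56.077 = 0.66230 mol → 0.66230 mol Ca, 0.66230 mol O.
Al2O3: 22.60/101.961 = 0.22165 mol → 0.44330 mol Al, 0.66495 mol O.
SiO2: 39.82/60.083 = 0.66275 mol → 0.66275 mol Si, 1.32550 mol O.
Total oxygen = 2.65275 mol. Normalization factor = 12/2.65275 = 4.52361.
Al per 12 O = 0.44330 × 4.52361 = 2.005.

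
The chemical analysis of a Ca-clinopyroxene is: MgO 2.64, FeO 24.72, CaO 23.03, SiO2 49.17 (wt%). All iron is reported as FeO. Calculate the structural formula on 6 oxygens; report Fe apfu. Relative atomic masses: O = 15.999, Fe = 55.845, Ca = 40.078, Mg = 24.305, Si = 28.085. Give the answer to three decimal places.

0.840 Fe apfu

MgO: 2.64/40.304 = 0.06550 mol → 0.06550 mol Mg, 0.06550 mol O.
FeO: 24.72/71.844 = 0.34408 mol → 0.34408 mol Fe, 0.34408 mol O.
CaO: 23.03/56.077 = 0.41069 mol → 0.41069 mol Ca, 0.41069 mol O.
SiO2: 49.17/60.083 = 0.81837 mol → 0.81837 mol Si, 1.63674 mol O.
Total oxygen = 2.45701 mol. Normalization factor = 6/2.45701 = 2.44199.
Fe per 6 O = 0.34408 × 2.44199 = 0.840.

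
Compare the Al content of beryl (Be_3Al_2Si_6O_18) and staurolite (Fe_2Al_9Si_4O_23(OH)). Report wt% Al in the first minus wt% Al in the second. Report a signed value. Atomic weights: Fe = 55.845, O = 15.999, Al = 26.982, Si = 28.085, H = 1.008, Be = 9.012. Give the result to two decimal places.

M(Be_3Al_2Si_6O_18) = 537.492 g/mol, so wt% Al = 53.964/537.492 × 100 = 10.04%.
M(Fe_2Al_9Si_4O_23(OH)) = 851.852 g/mol, so wt% Al = 242.838/851.852 × 100 = 28.51%.
10.04 − 28.51 = -18.47 pp.

-18.47 percentage points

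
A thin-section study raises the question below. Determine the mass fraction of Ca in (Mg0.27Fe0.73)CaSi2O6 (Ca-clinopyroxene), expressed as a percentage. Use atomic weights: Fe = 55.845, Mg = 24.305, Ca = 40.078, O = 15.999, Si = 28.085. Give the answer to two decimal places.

Molar mass of (Mg0.27Fe0.73)CaSi2O6: 0.27·24.305 + 0.73·55.845 + 1·40.078 + 2·28.085 + 6·15.999 = 239.571 g/mol.
Mass of Ca per formula unit: 1 × 40.078 = 40.078 g.
Weight fraction Ca = 40.078 / 239.571 = 0.1673.

16.73 weight percent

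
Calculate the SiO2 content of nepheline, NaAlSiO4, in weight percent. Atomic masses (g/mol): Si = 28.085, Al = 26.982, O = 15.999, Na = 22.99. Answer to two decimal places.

42.30 wt%

Formula mass = 142.053 g/mol.
1 Si → 1.0000 mol SiO2 per formula unit; M(SiO2) = 60.083, so SiO2 mass = 60.083 g.
60.083/142.053 × 100 = 42.30 wt%.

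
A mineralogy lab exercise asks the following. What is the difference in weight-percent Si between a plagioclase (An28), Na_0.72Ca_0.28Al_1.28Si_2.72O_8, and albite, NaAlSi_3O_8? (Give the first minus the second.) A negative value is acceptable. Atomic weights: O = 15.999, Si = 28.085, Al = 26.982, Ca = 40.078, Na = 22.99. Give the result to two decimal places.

-3.49 percentage points

M(Na_0.72Ca_0.28Al_1.28Si_2.72O_8) = 266.695 g/mol, so wt% Si = 76.391/266.695 × 100 = 28.64%.
M(NaAlSi_3O_8) = 262.219 g/mol, so wt% Si = 84.255/262.219 × 100 = 32.13%.
28.64 − 32.13 = -3.49 pp.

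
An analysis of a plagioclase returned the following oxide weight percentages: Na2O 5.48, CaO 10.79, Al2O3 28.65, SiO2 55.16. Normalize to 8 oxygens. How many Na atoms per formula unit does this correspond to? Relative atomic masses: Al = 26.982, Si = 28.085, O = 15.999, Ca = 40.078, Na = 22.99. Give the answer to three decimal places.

0.478 Na apfu

5.48 wt% Na2O ÷ 61.979 g/mol = 0.08842 mol, giving 0.17684 Na and 0.08842 O.
10.79 wt% CaO ÷ 56.077 g/mol = 0.19241 mol, giving 0.19241 Ca and 0.19241 O.
28.65 wt% Al2O3 ÷ 101.961 g/mol = 0.28099 mol, giving 0.56198 Al and 0.84297 O.
55.16 wt% SiO2 ÷ 60.083 g/mol = 0.91806 mol, giving 0.91806 Si and 1.83612 O.
Oxygen sums to 2.95992; scaling by 8/2.95992 = 2.70278 puts the formula on 8 O.
Na: 0.17684 × 2.70278 = 0.478 atoms per formula unit.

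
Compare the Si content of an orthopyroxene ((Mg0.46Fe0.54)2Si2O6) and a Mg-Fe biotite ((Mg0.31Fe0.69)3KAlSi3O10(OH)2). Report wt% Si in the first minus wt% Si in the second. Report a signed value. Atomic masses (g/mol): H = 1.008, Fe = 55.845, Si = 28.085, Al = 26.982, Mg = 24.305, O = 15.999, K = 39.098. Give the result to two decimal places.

6.46 percentage points

M((Mg0.46Fe0.54)2Si2O6) = 234.837 g/mol, so wt% Si = 56.170/234.837 × 100 = 23.92%.
M((Mg0.31Fe0.69)3KAlSi3O10(OH)2) = 482.542 g/mol, so wt% Si = 84.255/482.542 × 100 = 17.46%.
23.92 − 17.46 = 6.46 pp.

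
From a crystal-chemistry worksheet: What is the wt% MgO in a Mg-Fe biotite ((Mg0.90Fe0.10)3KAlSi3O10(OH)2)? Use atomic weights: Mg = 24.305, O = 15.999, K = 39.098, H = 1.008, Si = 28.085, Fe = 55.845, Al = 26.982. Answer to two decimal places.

25.50 wt%

Formula mass = 426.716 g/mol.
2.70 Mg → 2.7000 mol MgO per formula unit; M(MgO) = 40.304, so MgO mass = 108.821 g.
108.821/426.716 × 100 = 25.50 wt%.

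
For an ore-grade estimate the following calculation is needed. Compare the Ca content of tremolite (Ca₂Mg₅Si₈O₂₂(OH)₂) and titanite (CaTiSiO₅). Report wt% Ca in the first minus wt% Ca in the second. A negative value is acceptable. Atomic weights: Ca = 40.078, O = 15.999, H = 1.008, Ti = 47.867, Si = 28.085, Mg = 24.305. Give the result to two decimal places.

Ca in Ca₂Mg₅Si₈O₂₂(OH)₂: molar mass 812.353 g/mol; 2×40.078 = 80.156 g → 9.87 wt%.
Ca in CaTiSiO₅: molar mass 196.025 g/mol; 1×40.078 = 40.078 g → 20.45 wt%.
Difference = 9.87 − 20.45 = -10.58 percentage points.

-10.58 percentage points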